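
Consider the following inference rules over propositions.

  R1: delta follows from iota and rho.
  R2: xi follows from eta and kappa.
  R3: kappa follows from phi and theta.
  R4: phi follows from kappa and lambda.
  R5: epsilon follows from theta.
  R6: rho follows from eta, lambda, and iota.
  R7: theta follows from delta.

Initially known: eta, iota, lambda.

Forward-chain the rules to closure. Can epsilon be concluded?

Yes

eta, lambda, and iota hold, so rho follows (R6).
iota and rho hold, so delta follows (R1).
From delta, R7 gives theta.
theta holds, so epsilon follows (R5).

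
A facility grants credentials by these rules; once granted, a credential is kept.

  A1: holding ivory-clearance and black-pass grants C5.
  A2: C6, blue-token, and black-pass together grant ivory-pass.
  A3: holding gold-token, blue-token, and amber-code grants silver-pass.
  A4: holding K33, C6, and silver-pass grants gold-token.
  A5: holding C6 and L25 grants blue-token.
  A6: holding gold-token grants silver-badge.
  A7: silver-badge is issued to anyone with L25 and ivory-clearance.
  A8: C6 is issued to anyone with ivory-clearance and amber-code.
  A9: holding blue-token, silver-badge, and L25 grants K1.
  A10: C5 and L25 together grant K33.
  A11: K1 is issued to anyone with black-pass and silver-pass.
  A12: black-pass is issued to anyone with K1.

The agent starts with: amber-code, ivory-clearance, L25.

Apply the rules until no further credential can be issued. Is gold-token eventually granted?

gold-token would need K33, C6, and silver-pass (A4), but silver-pass is never granted.

No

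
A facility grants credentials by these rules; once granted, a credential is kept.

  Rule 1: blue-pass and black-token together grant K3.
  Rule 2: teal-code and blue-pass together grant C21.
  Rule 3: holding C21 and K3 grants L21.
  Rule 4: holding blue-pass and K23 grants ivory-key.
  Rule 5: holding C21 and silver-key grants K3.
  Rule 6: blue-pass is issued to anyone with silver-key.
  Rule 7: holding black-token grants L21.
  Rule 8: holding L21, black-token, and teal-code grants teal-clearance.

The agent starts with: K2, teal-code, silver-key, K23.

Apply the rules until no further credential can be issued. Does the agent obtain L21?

Yes

Holding silver-key grants blue-pass (Rule 6).
Holding teal-code and blue-pass grants C21 (Rule 2).
Holding C21 and silver-key grants K3 (Rule 5).
Holding C21 and K3 grants L21 (Rule 3).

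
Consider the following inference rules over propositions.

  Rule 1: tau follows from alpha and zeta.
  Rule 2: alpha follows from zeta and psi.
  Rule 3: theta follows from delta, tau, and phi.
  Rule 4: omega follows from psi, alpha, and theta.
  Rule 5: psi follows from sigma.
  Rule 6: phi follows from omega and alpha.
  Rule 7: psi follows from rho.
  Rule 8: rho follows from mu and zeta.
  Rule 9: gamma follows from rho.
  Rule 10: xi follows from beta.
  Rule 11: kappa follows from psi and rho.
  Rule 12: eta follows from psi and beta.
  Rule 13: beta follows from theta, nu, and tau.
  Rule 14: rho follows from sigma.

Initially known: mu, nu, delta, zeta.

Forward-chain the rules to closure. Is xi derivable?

No

xi would need beta (Rule 10), but beta is never established.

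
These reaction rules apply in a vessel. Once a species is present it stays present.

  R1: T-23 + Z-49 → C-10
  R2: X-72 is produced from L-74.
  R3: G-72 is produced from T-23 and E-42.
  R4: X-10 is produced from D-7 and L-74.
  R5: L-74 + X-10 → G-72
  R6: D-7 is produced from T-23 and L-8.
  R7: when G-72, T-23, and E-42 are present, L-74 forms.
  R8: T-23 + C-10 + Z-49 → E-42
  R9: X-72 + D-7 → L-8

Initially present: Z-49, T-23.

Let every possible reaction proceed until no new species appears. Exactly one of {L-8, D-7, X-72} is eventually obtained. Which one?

X-72

T-23 and Z-49 present → C-10 forms (R1).
T-23, C-10, and Z-49 present → E-42 forms (R8).
T-23 and E-42 present → G-72 forms (R3).
G-72, T-23, and E-42 present → L-74 forms (R7).
L-74 present → X-72 forms (R2).
L-8 would need X-72 and D-7 (R9), but D-7 never forms. D-7 would need T-23 and L-8 (R6), but L-8 never forms.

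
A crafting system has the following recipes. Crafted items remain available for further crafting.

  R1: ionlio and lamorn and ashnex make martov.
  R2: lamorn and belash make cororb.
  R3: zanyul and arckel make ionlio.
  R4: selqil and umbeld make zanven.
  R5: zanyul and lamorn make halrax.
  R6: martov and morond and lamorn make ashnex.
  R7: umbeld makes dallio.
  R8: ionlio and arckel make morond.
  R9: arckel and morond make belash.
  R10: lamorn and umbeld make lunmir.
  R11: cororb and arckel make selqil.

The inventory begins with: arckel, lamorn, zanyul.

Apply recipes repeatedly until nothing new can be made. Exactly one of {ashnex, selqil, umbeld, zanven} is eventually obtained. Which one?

selqil

Using R3, zanyul and arckel make ionlio.
Using R8, ionlio and arckel make morond.
arckel and morond → belash (R9).
Using R2, lamorn and belash make cororb.
Using R11, cororb and arckel make selqil.
ashnex would need martov, morond, and lamorn (R6), but martov is never obtained. No rule produces umbeld, and it is not given. zanven would need selqil and umbeld (R4), but umbeld is never obtained.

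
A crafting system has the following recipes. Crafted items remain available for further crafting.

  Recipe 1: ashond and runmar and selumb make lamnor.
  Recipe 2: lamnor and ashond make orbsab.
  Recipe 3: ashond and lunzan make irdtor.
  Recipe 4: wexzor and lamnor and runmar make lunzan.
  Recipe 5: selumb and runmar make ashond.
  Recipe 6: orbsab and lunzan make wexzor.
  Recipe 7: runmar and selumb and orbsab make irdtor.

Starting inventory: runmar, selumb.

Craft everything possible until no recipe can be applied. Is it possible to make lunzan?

No

lunzan would need wexzor, lamnor, and runmar (Recipe 4), but wexzor is never obtained.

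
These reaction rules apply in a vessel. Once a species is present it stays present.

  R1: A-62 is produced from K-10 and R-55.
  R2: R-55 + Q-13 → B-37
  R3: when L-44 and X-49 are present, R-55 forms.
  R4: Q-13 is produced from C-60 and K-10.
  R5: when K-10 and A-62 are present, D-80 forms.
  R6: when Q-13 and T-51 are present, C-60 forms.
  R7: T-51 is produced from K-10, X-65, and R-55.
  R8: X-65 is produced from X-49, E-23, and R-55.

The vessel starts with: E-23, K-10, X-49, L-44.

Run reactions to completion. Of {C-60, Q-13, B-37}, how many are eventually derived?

0

C-60 would need Q-13 and T-51 (R6), but Q-13 never forms.
Q-13 would need C-60 and K-10 (R4), but C-60 never forms.
B-37 would need R-55 and Q-13 (R2), but Q-13 never forms.
None of the 3 are reached.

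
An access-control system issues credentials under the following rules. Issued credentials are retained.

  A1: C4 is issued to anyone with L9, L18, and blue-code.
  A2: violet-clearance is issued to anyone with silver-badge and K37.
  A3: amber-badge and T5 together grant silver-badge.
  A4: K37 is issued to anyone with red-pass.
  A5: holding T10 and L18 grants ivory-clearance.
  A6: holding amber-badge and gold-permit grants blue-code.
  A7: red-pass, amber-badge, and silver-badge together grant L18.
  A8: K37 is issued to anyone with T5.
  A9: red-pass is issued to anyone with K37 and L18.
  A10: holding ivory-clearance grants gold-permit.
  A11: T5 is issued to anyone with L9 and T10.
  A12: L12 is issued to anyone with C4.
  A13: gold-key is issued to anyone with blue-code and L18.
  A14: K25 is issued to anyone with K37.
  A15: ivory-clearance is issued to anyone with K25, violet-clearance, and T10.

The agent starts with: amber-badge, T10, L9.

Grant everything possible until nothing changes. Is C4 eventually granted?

C4 would need L9, L18, and blue-code (A1), but L18 is never granted.

No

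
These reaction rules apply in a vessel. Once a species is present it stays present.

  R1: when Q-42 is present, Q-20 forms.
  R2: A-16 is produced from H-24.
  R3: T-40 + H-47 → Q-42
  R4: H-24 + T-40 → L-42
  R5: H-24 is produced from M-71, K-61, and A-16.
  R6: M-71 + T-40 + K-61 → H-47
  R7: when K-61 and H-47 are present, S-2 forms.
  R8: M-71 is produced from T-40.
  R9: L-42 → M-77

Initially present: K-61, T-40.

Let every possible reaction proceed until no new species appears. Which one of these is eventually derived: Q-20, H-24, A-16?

Q-20

T-40 present → M-71 forms (R8).
M-71, T-40, and K-61 present → H-47 forms (R6).
T-40 and H-47 present → Q-42 forms (R3).
Q-42 present → Q-20 forms (R1).
A-16 would need H-24 (R2), but H-24 never forms. H-24 would need M-71, K-61, and A-16 (R5), but A-16 never forms.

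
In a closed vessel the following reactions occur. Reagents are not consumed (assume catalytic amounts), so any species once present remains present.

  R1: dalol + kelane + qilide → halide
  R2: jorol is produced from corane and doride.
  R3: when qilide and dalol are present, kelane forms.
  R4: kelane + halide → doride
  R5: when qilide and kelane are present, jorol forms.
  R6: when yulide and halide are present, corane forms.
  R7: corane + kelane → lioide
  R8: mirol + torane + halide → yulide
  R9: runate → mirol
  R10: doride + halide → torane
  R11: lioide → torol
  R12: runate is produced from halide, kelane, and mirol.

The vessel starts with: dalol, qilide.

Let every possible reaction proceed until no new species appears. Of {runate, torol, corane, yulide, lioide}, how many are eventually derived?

0

runate would need halide, kelane, and mirol (R12), but mirol never forms.
torol would need lioide (R11), but lioide never forms.
corane would need yulide and halide (R6), but yulide never forms.
yulide would need mirol, torane, and halide (R8), but mirol never forms.
lioide would need corane and kelane (R7), but corane never forms.
None of the 5 are reached.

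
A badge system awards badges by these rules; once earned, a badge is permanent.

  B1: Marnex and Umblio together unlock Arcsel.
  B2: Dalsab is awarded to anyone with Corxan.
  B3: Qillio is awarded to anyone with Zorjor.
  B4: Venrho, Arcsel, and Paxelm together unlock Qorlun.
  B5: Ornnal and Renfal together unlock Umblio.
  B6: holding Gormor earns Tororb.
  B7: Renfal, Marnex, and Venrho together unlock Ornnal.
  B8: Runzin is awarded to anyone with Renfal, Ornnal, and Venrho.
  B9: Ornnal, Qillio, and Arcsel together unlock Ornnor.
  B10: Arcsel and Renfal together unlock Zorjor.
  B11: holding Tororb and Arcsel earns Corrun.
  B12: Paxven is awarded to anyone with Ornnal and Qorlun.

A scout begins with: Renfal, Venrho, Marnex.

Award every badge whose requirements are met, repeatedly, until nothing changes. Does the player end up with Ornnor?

With Renfal, Marnex, and Venrho, Ornnal is earned (B7).
With Ornnal and Renfal, Umblio is earned (B5).
With Marnex and Umblio, Arcsel is earned (B1).
With Arcsel and Renfal, Zorjor is earned (B10).
With Zorjor, Qillio is earned (B3).
With Ornnal, Qillio, and Arcsel, Ornnor is earned (B9).

Yes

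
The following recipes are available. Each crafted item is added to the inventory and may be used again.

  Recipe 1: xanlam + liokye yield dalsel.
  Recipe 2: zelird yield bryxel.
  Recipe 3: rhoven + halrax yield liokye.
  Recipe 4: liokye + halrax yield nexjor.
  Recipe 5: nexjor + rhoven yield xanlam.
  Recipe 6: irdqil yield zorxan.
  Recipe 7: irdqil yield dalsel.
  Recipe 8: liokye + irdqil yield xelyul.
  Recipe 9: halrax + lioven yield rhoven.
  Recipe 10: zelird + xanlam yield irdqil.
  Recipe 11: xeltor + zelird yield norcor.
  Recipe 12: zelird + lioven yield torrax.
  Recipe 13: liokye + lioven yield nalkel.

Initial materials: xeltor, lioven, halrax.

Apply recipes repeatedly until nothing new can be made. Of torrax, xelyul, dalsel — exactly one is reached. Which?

halrax + lioven → rhoven (Recipe 9).
Using Recipe 3, rhoven and halrax make liokye.
Using Recipe 4, liokye and halrax make nexjor.
nexjor + rhoven → xanlam (Recipe 5).
Using Recipe 1, xanlam and liokye make dalsel.
xelyul would need liokye and irdqil (Recipe 8), but irdqil is never obtained. torrax would need zelird and lioven (Recipe 12), but zelird is never obtained.

dalsel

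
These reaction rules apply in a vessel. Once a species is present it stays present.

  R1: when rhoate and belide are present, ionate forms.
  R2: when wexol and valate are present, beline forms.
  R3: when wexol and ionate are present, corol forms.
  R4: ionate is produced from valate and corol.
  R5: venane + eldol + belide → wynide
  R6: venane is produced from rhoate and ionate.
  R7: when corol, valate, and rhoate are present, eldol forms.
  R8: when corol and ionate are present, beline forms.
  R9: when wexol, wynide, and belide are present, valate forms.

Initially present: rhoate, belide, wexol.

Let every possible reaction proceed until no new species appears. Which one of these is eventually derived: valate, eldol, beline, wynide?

rhoate and belide present → ionate forms (R1).
wexol and ionate present → corol forms (R3).
corol and ionate present → beline forms (R8).
valate would need wexol, wynide, and belide (R9), but wynide never forms. wynide would need venane, eldol, and belide (R5), but eldol never forms. eldol would need corol, valate, and rhoate (R7), but valate never forms.

beline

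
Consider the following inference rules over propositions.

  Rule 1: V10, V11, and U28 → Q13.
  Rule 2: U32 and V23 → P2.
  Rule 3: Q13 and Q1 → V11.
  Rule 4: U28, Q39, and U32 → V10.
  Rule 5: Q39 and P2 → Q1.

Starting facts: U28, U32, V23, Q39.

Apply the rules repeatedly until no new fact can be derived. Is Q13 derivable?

No

Q13 would need V10, V11, and U28 (Rule 1), but V11 is never established.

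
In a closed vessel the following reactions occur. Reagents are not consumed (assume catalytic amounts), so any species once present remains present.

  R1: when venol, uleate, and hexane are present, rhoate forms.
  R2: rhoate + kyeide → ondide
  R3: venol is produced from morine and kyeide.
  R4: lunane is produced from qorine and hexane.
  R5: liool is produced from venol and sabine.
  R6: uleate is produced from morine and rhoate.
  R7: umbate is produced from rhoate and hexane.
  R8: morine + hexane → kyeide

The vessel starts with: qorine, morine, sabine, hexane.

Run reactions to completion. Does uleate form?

uleate would need morine and rhoate (R6), but rhoate never forms.

No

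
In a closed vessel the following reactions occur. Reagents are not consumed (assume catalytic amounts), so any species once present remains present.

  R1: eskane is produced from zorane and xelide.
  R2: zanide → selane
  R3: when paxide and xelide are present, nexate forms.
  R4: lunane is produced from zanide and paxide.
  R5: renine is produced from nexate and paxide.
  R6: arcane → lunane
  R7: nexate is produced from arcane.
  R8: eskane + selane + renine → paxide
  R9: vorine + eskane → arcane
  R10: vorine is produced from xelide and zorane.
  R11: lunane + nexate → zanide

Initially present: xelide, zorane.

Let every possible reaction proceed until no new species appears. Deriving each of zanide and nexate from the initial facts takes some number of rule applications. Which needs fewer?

nexate: zorane and xelide present → eskane forms (R1). xelide and zorane present → vorine forms (R10). vorine and eskane present → arcane forms (R9). arcane present → nexate forms (R7). [4 rule applications]
zanide: zorane and xelide present → eskane forms (R1). xelide and zorane present → vorine forms (R10). vorine and eskane present → arcane forms (R9). arcane present → nexate forms (R7). arcane present → lunane forms (R6). lunane and nexate present → zanide forms (R11). [6 rule applications]
nexate needs fewer.

nexate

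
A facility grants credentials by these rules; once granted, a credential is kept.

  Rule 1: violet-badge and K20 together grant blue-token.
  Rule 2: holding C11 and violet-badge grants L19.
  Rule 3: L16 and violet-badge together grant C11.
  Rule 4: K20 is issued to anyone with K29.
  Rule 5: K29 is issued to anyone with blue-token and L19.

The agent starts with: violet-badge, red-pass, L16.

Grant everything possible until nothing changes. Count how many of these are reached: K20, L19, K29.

Holding L16 and violet-badge grants C11 (Rule 3).
Holding C11 and violet-badge grants L19 (Rule 2).
K20 would need K29 (Rule 4), but K29 is never granted.
L19: reached.
K29 would need blue-token and L19 (Rule 5), but blue-token is never granted.
Reached: L19 — 1 of the 3.

1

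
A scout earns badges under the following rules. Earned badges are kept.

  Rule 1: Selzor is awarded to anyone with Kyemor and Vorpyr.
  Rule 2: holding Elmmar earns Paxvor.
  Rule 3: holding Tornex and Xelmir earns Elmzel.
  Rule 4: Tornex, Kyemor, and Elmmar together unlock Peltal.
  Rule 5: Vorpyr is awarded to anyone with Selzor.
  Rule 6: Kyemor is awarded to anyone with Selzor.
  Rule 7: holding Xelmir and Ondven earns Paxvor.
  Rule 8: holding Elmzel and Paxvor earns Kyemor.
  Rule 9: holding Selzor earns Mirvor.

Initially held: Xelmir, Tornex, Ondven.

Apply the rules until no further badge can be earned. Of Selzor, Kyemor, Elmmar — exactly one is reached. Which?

Kyemor

With Xelmir and Ondven, Paxvor is earned (Rule 7).
With Tornex and Xelmir, Elmzel is earned (Rule 3).
With Elmzel and Paxvor, Kyemor is earned (Rule 8).
No rule produces Elmmar, and it is not given. Selzor would need Kyemor and Vorpyr (Rule 1), but Vorpyr is never earned.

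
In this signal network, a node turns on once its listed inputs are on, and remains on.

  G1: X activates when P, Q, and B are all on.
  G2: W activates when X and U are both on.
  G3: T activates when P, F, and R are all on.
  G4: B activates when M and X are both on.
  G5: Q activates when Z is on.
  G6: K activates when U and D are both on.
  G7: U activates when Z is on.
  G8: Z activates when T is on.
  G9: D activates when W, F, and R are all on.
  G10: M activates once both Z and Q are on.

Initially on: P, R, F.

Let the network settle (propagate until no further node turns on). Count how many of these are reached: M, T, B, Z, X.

3

G3: P, F, and R on → T on.
G8: T on → Z on.
Z is on, so Q activates (G5).
G10: Z and Q on → M on.
M: reached.
T: reached.
B would need M and X (G4), but X never turns on.
Z: reached.
X would need P, Q, and B (G1), but B never turns on.
Reached: M, T, and Z — 3 of the 5.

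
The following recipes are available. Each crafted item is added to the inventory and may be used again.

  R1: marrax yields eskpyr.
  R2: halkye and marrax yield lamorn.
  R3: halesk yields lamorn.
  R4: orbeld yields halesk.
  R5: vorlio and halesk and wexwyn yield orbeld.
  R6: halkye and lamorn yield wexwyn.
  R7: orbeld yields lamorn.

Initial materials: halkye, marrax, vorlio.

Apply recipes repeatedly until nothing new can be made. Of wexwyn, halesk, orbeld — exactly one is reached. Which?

Using R2, halkye and marrax make lamorn.
halkye and lamorn → wexwyn (R6).
halesk would need orbeld (R4), but orbeld is never obtained. orbeld would need vorlio, halesk, and wexwyn (R5), but halesk is never obtained.

wexwyn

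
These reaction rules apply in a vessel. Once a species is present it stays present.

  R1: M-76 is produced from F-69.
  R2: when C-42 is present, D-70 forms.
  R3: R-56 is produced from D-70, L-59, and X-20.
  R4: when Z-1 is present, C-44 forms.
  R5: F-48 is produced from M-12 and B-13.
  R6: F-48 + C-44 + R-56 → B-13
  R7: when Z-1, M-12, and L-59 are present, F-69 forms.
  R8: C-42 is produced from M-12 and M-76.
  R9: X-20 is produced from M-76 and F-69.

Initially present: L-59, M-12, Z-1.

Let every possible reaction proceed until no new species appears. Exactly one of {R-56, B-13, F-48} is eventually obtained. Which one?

R-56

Z-1, M-12, and L-59 present → F-69 forms (R7).
F-69 present → M-76 forms (R1).
M-12 and M-76 present → C-42 forms (R8).
M-76 and F-69 present → X-20 forms (R9).
C-42 present → D-70 forms (R2).
D-70, L-59, and X-20 present → R-56 forms (R3).
B-13 would need F-48, C-44, and R-56 (R6), but F-48 never forms. F-48 would need M-12 and B-13 (R5), but B-13 never forms.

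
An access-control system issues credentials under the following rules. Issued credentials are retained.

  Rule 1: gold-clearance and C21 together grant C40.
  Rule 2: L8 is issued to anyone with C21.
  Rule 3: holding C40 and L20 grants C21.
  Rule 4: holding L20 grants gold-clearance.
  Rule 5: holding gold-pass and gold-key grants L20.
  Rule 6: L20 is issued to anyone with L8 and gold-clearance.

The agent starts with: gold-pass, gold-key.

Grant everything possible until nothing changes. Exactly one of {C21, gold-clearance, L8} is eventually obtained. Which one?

Holding gold-pass and gold-key grants L20 (Rule 5).
Holding L20 grants gold-clearance (Rule 4).
L8 would need C21 (Rule 2), but C21 is never granted. C21 would need C40 and L20 (Rule 3), but C40 is never granted.

gold-clearance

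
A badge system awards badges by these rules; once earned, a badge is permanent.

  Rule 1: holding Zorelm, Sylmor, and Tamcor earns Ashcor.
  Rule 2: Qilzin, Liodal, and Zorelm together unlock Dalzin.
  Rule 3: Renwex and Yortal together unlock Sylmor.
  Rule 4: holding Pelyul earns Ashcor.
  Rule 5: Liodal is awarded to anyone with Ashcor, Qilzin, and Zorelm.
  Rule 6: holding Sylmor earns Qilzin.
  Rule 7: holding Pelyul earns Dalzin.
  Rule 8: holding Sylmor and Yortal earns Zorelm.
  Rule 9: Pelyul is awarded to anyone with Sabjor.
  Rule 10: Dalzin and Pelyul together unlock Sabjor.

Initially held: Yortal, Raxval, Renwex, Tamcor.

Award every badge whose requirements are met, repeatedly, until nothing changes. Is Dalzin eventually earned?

Yes

With Renwex and Yortal, Sylmor is earned (Rule 3).
With Sylmor, Qilzin is earned (Rule 6).
With Sylmor and Yortal, Zorelm is earned (Rule 8).
With Zorelm, Sylmor, and Tamcor, Ashcor is earned (Rule 1).
With Ashcor, Qilzin, and Zorelm, Liodal is earned (Rule 5).
With Qilzin, Liodal, and Zorelm, Dalzin is earned (Rule 2).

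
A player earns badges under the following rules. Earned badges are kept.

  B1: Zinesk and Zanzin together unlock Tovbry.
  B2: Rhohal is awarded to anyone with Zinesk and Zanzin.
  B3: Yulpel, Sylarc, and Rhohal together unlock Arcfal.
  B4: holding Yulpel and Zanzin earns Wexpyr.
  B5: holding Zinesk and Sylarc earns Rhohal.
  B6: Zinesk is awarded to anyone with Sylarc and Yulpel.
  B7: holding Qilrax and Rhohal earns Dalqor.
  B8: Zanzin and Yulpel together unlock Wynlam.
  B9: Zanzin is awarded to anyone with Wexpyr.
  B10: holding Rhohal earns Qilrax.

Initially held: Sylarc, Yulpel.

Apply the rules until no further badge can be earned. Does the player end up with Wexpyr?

Wexpyr would need Yulpel and Zanzin (B4), but Zanzin is never earned.

No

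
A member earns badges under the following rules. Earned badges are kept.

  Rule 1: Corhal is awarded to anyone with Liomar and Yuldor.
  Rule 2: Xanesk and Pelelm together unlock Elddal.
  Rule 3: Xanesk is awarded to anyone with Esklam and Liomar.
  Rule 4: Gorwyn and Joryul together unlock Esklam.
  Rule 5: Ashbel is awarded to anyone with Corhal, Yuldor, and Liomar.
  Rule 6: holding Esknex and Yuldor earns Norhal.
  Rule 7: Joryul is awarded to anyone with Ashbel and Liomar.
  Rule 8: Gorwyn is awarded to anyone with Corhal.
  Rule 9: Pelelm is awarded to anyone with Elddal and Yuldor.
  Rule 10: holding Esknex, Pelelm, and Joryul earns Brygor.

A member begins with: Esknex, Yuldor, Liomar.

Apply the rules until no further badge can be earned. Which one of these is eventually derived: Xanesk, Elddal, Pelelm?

Xanesk

With Liomar and Yuldor, Corhal is earned (Rule 1).
With Corhal, Gorwyn is earned (Rule 8).
With Corhal, Yuldor, and Liomar, Ashbel is earned (Rule 5).
With Ashbel and Liomar, Joryul is earned (Rule 7).
With Gorwyn and Joryul, Esklam is earned (Rule 4).
With Esklam and Liomar, Xanesk is earned (Rule 3).
Pelelm would need Elddal and Yuldor (Rule 9), but Elddal is never earned. Elddal would need Xanesk and Pelelm (Rule 2), but Pelelm is never earned.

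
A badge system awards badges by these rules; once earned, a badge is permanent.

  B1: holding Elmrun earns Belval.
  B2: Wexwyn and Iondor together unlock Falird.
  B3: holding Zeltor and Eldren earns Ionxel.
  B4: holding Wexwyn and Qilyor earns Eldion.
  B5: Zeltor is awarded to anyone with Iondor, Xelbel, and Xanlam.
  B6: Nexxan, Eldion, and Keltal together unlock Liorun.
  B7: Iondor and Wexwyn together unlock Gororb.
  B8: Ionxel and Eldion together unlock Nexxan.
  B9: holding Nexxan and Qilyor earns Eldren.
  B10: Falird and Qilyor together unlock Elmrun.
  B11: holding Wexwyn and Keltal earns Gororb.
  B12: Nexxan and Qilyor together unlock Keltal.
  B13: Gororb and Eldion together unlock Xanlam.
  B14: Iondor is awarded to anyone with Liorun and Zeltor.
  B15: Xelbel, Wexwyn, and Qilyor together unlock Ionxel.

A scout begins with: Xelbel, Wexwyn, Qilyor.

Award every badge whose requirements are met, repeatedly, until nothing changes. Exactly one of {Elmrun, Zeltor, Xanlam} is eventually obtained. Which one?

Xanlam

With Xelbel, Wexwyn, and Qilyor, Ionxel is earned (B15).
With Wexwyn and Qilyor, Eldion is earned (B4).
With Ionxel and Eldion, Nexxan is earned (B8).
With Nexxan and Qilyor, Keltal is earned (B12).
With Wexwyn and Keltal, Gororb is earned (B11).
With Gororb and Eldion, Xanlam is earned (B13).
Elmrun would need Falird and Qilyor (B10), but Falird is never earned. Zeltor would need Iondor, Xelbel, and Xanlam (B5), but Iondor is never earned.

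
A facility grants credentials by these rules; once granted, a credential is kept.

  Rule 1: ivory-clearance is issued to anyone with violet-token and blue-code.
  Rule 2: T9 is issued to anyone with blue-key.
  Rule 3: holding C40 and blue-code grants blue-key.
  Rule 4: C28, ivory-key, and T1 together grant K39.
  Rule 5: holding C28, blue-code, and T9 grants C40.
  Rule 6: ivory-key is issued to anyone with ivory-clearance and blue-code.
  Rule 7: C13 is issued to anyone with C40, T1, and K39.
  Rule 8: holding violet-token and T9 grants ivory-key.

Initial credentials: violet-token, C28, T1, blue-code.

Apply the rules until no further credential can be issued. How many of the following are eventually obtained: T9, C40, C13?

T9 would need blue-key (Rule 2), but blue-key is never granted.
C40 would need C28, blue-code, and T9 (Rule 5), but T9 is never granted.
C13 would need C40, T1, and K39 (Rule 7), but C40 is never granted.
None of the 3 are reached.

0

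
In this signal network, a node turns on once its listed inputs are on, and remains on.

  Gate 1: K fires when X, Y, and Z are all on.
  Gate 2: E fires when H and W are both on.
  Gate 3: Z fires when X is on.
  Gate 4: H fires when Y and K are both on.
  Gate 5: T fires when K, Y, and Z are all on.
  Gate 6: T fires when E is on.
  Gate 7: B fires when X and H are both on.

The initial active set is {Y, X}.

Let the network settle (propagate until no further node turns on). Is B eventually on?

Yes

X is on, so Z fires (Gate 3).
X, Y, and Z are on, so K fires (Gate 1).
Y and K are on, so H fires (Gate 4).
Gate 7: X and H on → B on.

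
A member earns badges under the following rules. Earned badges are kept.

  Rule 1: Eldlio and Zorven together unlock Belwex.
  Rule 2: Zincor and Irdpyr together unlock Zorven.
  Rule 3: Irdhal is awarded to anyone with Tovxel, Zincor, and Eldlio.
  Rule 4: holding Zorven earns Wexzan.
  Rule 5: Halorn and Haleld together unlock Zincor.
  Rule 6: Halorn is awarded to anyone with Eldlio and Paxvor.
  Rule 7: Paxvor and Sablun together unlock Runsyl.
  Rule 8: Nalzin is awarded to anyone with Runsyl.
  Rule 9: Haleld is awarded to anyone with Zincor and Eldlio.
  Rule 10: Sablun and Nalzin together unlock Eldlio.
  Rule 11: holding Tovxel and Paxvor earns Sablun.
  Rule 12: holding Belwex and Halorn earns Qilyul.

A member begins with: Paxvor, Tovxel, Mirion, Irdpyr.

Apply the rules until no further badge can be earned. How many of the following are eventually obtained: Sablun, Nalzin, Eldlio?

3

With Tovxel and Paxvor, Sablun is earned (Rule 11).
With Paxvor and Sablun, Runsyl is earned (Rule 7).
With Runsyl, Nalzin is earned (Rule 8).
With Sablun and Nalzin, Eldlio is earned (Rule 10).
Sablun: reached.
Nalzin: reached.
Eldlio: reached.
All 3 are reached.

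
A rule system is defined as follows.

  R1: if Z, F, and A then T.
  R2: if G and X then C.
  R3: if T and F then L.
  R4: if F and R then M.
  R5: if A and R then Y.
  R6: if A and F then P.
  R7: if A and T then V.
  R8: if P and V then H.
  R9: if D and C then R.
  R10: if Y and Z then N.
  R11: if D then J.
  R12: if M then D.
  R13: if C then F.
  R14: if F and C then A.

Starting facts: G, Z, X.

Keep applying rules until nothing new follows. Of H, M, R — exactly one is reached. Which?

G and X hold, so C follows (R2).
From C, R13 gives F.
F and C hold, so A follows (R14).
Z, F, and A hold, so T follows (R1).
From A and F, R6 gives P.
A and T hold, so V follows (R7).
P and V hold, so H follows (R8).
M would need F and R (R4), but R is never established. R would need D and C (R9), but D is never established.

H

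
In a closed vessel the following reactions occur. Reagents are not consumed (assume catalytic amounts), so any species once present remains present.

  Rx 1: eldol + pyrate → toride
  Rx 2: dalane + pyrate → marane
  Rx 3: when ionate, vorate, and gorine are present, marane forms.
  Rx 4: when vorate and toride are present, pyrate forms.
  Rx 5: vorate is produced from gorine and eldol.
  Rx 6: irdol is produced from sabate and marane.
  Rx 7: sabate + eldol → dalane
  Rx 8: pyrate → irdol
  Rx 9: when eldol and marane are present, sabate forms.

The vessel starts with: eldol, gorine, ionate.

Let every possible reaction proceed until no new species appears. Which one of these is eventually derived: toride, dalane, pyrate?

dalane

gorine and eldol present → vorate forms (Rx 5).
ionate, vorate, and gorine present → marane forms (Rx 3).
eldol and marane present → sabate forms (Rx 9).
sabate and eldol present → dalane forms (Rx 7).
toride would need eldol and pyrate (Rx 1), but pyrate never forms. pyrate would need vorate and toride (Rx 4), but toride never forms.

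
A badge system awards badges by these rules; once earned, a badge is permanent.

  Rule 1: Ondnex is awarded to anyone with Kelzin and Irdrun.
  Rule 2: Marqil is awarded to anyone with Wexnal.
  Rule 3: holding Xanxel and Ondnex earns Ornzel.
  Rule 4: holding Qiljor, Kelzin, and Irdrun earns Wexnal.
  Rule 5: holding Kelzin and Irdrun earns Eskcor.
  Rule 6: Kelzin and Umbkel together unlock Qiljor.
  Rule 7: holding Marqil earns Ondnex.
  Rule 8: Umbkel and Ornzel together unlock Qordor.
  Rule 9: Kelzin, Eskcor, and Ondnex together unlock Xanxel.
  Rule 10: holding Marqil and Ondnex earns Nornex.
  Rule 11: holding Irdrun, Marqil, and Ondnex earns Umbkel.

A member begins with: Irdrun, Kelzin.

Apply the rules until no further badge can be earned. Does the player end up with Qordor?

Qordor would need Umbkel and Ornzel (Rule 8), but Umbkel is never earned.

No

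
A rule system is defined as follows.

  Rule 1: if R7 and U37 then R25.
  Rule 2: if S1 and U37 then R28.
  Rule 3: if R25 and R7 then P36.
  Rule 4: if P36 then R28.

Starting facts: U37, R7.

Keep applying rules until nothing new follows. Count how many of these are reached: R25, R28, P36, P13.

R7 and U37 hold, so R25 follows (Rule 1).
From R25 and R7, Rule 3 gives P36.
From P36, Rule 4 gives R28.
R25: reached.
R28: reached.
P36: reached.
No rule produces P13, and it is not given.
Reached: R25, R28, and P36 — 3 of the 4.

3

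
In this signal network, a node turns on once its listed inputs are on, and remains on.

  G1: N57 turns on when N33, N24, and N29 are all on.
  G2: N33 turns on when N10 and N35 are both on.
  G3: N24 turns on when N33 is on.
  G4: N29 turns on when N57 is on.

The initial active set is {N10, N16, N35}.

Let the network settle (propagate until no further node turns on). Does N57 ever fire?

N57 would need N33, N24, and N29 (G1), but N29 never turns on.

No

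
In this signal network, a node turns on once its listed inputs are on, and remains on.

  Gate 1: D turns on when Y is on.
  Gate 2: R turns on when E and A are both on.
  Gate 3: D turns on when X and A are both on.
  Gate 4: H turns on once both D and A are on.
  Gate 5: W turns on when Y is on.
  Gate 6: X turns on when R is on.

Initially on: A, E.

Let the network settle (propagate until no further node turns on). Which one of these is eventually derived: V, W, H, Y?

E and A are on, so R turns on (Gate 2).
R is on, so X turns on (Gate 6).
X and A are on, so D turns on (Gate 3).
D and A are on, so H turns on (Gate 4).
W would need Y (Gate 5), but Y never turns on. No rule produces V, and it is not given. No rule produces Y, and it is not given.

H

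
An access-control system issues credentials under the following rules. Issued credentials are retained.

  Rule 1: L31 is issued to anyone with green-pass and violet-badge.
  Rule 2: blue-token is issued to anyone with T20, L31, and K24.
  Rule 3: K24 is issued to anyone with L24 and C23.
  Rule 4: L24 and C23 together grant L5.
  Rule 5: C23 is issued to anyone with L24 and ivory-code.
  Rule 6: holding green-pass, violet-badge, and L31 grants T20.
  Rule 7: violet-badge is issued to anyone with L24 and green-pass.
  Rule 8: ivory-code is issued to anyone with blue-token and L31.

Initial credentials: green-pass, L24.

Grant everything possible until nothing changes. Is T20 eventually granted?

Yes

Holding L24 and green-pass grants violet-badge (Rule 7).
Holding green-pass and violet-badge grants L31 (Rule 1).
Holding green-pass, violet-badge, and L31 grants T20 (Rule 6).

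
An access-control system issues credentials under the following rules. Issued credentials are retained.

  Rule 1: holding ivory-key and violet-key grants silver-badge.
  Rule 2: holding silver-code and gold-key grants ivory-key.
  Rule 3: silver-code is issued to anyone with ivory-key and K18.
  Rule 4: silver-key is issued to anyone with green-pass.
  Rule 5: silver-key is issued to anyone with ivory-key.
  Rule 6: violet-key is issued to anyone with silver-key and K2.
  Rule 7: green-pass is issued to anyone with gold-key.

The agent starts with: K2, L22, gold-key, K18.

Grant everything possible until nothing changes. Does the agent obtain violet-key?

Yes

Holding gold-key grants green-pass (Rule 7).
Holding green-pass grants silver-key (Rule 4).
Holding silver-key and K2 grants violet-key (Rule 6).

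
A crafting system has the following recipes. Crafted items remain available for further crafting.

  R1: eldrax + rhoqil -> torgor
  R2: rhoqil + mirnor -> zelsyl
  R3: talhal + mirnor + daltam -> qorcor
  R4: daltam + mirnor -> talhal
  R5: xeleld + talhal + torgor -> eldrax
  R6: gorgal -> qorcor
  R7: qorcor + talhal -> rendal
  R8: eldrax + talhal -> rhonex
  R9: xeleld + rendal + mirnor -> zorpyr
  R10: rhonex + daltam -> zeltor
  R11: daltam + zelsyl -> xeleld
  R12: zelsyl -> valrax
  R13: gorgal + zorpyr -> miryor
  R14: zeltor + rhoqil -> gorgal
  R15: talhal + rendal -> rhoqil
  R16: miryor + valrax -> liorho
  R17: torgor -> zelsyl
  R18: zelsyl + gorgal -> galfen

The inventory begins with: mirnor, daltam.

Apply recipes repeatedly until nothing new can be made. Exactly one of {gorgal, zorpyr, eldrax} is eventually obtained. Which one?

Using R4, daltam and mirnor make talhal.
talhal + mirnor + daltam -> qorcor (R3).
Using R7, qorcor and talhal make rendal.
Using R15, talhal and rendal make rhoqil.
Using R2, rhoqil and mirnor make zelsyl.
daltam + zelsyl -> xeleld (R11).
Using R9, xeleld, rendal, and mirnor make zorpyr.
gorgal would need zeltor and rhoqil (R14), but zeltor is never obtained. eldrax would need xeleld, talhal, and torgor (R5), but torgor is never obtained.

zorpyr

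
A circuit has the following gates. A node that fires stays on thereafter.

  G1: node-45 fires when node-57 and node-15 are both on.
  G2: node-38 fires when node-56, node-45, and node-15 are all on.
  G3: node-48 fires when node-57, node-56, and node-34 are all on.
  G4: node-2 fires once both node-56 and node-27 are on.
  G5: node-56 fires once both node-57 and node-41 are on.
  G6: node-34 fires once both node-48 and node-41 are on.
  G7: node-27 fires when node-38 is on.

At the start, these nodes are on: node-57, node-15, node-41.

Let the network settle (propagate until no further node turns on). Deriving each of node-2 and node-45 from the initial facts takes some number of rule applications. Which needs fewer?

node-45

node-45: G1: node-57 and node-15 on → node-45 on. [1 rule application]
node-2: node-57 and node-41 are on, so node-56 fires (G5). G1: node-57 and node-15 on → node-45 on. G2: node-56, node-45, and node-15 on → node-38 on. G7: node-38 on → node-27 on. G4: node-56 and node-27 on → node-2 on. [5 rule applications]
node-45 needs fewer.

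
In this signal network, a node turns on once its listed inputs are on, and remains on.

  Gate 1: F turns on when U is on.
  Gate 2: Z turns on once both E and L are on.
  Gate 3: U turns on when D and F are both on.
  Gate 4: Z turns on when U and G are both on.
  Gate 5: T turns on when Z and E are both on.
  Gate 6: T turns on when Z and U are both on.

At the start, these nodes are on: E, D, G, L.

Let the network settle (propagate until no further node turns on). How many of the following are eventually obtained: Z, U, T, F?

2

E and L are on, so Z turns on (Gate 2).
Gate 5: Z and E on → T on.
Z: reached.
U would need D and F (Gate 3), but F never turns on.
T: reached.
F would need U (Gate 1), but U never turns on.
Reached: Z and T — 2 of the 4.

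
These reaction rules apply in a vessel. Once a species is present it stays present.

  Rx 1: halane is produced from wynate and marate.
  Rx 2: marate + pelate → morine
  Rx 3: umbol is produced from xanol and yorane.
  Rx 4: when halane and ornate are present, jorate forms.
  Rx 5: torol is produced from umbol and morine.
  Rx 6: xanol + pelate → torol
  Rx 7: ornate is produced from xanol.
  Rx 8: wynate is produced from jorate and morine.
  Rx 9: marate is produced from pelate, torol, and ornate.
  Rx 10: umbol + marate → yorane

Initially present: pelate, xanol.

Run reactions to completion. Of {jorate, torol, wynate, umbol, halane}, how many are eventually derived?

1

xanol and pelate present → torol forms (Rx 6).
jorate would need halane and ornate (Rx 4), but halane never forms.
torol: reached.
wynate would need jorate and morine (Rx 8), but jorate never forms.
umbol would need xanol and yorane (Rx 3), but yorane never forms.
halane would need wynate and marate (Rx 1), but wynate never forms.
Reached: torol — 1 of the 5.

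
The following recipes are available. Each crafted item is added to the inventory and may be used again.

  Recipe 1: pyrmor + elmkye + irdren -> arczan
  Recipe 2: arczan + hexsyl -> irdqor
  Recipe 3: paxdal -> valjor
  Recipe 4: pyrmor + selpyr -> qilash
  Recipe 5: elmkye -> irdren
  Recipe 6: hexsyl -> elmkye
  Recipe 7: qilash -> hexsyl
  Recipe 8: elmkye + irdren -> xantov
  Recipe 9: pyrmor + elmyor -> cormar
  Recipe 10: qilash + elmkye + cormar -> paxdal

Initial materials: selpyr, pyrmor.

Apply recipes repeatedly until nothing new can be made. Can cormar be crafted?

No

cormar would need pyrmor and elmyor (Recipe 9), but elmyor is never obtained.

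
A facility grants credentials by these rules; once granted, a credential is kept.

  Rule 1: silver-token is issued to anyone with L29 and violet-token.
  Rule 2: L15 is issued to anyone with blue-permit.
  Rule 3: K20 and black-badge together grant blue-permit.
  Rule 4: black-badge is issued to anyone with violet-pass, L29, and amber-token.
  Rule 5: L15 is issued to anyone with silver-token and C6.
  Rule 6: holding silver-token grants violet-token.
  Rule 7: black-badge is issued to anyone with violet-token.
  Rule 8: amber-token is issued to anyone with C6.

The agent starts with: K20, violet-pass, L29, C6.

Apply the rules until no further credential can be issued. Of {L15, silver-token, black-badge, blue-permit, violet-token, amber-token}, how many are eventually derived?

4

Holding C6 grants amber-token (Rule 8).
Holding violet-pass, L29, and amber-token grants black-badge (Rule 4).
Holding K20 and black-badge grants blue-permit (Rule 3).
Holding blue-permit grants L15 (Rule 2).
L15: reached.
silver-token would need L29 and violet-token (Rule 1), but violet-token is never granted.
black-badge: reached.
blue-permit: reached.
violet-token would need silver-token (Rule 6), but silver-token is never granted.
amber-token: reached.
Reached: L15, black-badge, blue-permit, and amber-token — 4 of the 6.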